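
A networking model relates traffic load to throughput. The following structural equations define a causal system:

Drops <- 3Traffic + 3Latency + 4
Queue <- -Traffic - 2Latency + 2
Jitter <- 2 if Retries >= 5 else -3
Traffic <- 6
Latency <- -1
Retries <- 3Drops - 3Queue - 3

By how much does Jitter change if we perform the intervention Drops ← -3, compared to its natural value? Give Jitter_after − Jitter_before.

Under do(Drops=-3), the mechanism Drops <- 3Traffic + 3Latency + 4 is discarded; Drops is fixed at -3.
Queue = -Traffic - 2Latency + 2  [with Traffic=6, Latency=-1]  = -2
Retries = 3Drops - 3Queue - 3  [with Drops=-3, Queue=-2]  = -6
Jitter = 2 if Retries >= 5 else -3  [with Retries=-6]  = -3
Without intervention: Queue = -Traffic - 2Latency + 2  [with Traffic=6, Latency=-1]  = -2; Drops = 3Traffic + 3Latency + 4  [with Traffic=6, Latency=-1]  = 19; Retries = 3Drops - 3Queue - 3  [with Drops=19, Queue=-2]  = 60; Jitter = 2 if Retries >= 5 else -3  [with Retries=60]  = 2.
Change = -3 − 2 = -5.

-5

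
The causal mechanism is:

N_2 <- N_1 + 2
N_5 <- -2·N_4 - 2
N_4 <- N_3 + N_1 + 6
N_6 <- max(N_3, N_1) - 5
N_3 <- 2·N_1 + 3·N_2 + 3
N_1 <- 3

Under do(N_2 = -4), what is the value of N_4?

Under do(N_2=-4), the mechanism N_2 <- N_1 + 2 is discarded; N_2 is fixed at -4.
N_3 = 2·N_1 + 3·N_2 + 3  [with N_1=3, N_2=-4]  = -3
N_4 = N_3 + N_1 + 6  [with N_3=-3, N_1=3]  = 6

6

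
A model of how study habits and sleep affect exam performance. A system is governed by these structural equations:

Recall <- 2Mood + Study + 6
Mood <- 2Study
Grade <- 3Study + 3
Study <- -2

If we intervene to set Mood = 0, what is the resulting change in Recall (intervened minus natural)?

The intervention breaks the incoming arrows to Mood: Mood <- 2Study no longer applies, and Mood = 0.
Recall = 2Mood + Study + 6  [with Mood=0, Study=-2]  = 4
Without intervention: Mood = 2Study  [with Study=-2]  = -4; Recall = 2Mood + Study + 6  [with Mood=-4, Study=-2]  = -4.
Change = 4 − (-4) = 8.

8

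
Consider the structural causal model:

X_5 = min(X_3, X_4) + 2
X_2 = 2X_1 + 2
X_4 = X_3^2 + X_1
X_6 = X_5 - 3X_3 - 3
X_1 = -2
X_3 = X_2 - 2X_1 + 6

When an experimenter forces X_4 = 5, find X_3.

8

Under do(X_4=5), the mechanism X_4 = X_3^2 + X_1 is discarded; X_4 is fixed at 5.
Since X_3 is not a descendant of the intervened variable, it is unaffected.
X_2 = 2X_1 + 2  [with X_1=-2]  = -2
X_3 = X_2 - 2X_1 + 6  [with X_2=-2, X_1=-2]  = 8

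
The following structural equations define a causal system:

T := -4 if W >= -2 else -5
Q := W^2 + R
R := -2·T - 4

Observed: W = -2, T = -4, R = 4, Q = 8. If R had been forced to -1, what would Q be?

The intervention breaks the incoming arrows to R: R := -2·T - 4 no longer applies, and R = -1.
Q = W^2 + R  [with W=-2, R=-1]  = 3

3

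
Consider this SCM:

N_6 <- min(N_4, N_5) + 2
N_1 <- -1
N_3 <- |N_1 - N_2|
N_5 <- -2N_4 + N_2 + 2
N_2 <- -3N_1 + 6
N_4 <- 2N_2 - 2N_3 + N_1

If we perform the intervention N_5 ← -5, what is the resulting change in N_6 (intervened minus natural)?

The intervention breaks the incoming arrows to N_5: N_5 <- -2N_4 + N_2 + 2 no longer applies, and N_5 = -5.
N_2 = -3N_1 + 6  [with N_1=-1]  = 9
N_3 = |N_1 - N_2|  [with N_1=-1, N_2=9]  = 10
N_4 = 2N_2 - 2N_3 + N_1  [with N_2=9, N_3=10, N_1=-1]  = -3
N_6 = min(N_4, N_5) + 2  [with N_4=-3, N_5=-5]  = -3
Without intervention: N_2 = -3N_1 + 6  [with N_1=-1]  = 9; N_3 = |N_1 - N_2|  [with N_1=-1, N_2=9]  = 10; N_4 = 2N_2 - 2N_3 + N_1  [with N_2=9, N_3=10, N_1=-1]  = -3; N_5 = -2N_4 + N_2 + 2  [with N_4=-3, N_2=9]  = 17; N_6 = min(N_4, N_5) + 2  [with N_4=-3, N_5=17]  = -1.
Change = -3 − (-1) = -2.

-2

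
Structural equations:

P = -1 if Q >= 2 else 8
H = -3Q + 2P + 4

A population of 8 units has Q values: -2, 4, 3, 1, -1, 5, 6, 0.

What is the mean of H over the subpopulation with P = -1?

-11.5

Conditioning on P=-1 selects the 4 unit(s) with Q ∈ {4, 3, 5, 6}. Their H values: -10, -7, -13, -16. Mean = -11.5.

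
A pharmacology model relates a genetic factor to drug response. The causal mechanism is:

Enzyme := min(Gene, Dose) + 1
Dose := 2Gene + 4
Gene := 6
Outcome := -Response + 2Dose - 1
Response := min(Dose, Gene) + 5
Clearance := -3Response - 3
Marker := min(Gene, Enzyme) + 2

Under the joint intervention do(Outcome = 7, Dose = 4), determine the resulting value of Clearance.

Under do(Outcome = 7, Dose = 4), each intervened variable's structural equation is replaced by its fixed value.
Response = min(Dose, Gene) + 5  [with Dose=4, Gene=6]  = 9
Clearance = -3Response - 3  [with Response=9]  = -30

-30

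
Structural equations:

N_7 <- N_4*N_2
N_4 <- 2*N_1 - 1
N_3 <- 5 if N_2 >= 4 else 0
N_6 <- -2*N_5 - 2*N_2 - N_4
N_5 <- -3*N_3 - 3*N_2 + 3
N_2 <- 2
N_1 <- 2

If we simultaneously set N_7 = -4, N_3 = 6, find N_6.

35

Setting N_7 = -4, N_3 = 6 by intervention discards those variables' equations.
N_4 = 2*N_1 - 1  [with N_1=2]  = 3
N_5 = -3*N_3 - 3*N_2 + 3  [with N_3=6, N_2=2]  = -21
N_6 = -2*N_5 - 2*N_2 - N_4  [with N_5=-21, N_2=2, N_4=3]  = 35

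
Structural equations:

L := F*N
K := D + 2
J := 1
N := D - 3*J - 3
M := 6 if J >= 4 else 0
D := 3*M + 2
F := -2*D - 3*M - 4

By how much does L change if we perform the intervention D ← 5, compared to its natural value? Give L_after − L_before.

-18

The intervention breaks the incoming arrows to D: D := 3*M + 2 no longer applies, and D = 5.
M = 6 if J >= 4 else 0  [with J=1]  = 0
F = -2*D - 3*M - 4  [with D=5, M=0]  = -14
N = D - 3*J - 3  [with D=5, J=1]  = -1
L = F*N  [with F=-14, N=-1]  = 14
Without intervention: M = 6 if J >= 4 else 0  [with J=1]  = 0; D = 3*M + 2  [with M=0]  = 2; F = -2*D - 3*M - 4  [with D=2, M=0]  = -8; N = D - 3*J - 3  [with D=2, J=1]  = -4; L = F*N  [with F=-8, N=-4]  = 32.
Change = 14 − 32 = -18.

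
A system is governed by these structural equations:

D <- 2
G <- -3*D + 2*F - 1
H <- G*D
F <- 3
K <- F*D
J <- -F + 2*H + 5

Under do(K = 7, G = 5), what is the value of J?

Setting K = 7, G = 5 by intervention discards those variables' equations.
H = G*D  [with G=5, D=2]  = 10
J = -F + 2*H + 5  [with F=3, H=10]  = 22

22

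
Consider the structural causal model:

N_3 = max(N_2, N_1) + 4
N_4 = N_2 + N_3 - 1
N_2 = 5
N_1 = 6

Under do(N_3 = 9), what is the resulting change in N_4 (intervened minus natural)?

The intervention breaks the incoming arrows to N_3: N_3 = max(N_2, N_1) + 4 no longer applies, and N_3 = 9.
N_4 = N_2 + N_3 - 1  [with N_2=5, N_3=9]  = 13
Without intervention: N_3 = max(N_2, N_1) + 4  [with N_2=5, N_1=6]  = 10; N_4 = N_2 + N_3 - 1  [with N_2=5, N_3=10]  = 14.
Change = 13 − 14 = -1.

-1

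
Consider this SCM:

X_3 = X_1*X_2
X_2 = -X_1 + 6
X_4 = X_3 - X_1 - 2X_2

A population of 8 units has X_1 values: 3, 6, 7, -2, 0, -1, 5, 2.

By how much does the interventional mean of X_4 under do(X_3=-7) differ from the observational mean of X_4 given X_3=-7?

Under do(X_3=-7), X_3's equation is replaced by X_3=-7 for every unit. Per-unit X_4: -16, -13, -12, -21, -19, -20, -14, -17. Mean = -16.5.
Conditioning on X_3=-7 selects the 2 unit(s) with X_1 ∈ {7, -1}. Their X_4 values: -12, -20. Mean = -16.
Difference = -16.5 − (-16) = -0.5.

-0.5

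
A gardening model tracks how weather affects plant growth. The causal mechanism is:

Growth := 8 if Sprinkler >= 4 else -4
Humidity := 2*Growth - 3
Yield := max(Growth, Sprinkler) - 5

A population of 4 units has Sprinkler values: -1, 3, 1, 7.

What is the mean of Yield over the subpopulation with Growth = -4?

-4

Conditioning on Growth=-4 selects the 3 unit(s) with Sprinkler ∈ {-1, 3, 1}. Their Yield values: -6, -2, -4. Mean = -4.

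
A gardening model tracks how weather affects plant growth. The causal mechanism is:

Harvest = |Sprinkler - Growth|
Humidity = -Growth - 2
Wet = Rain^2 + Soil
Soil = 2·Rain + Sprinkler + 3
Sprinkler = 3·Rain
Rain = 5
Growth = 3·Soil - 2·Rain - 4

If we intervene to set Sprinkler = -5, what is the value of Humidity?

Under do(Sprinkler=-5), the mechanism Sprinkler = 3·Rain is discarded; Sprinkler is fixed at -5.
Soil = 2·Rain + Sprinkler + 3  [with Rain=5, Sprinkler=-5]  = 8
Growth = 3·Soil - 2·Rain - 4  [with Soil=8, Rain=5]  = 10
Humidity = -Growth - 2  [with Growth=10]  = -12

-12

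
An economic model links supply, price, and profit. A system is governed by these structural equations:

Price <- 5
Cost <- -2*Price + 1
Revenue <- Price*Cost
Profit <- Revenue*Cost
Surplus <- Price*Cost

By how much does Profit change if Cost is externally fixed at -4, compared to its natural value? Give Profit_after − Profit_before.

Under do(Cost=-4), the mechanism Cost <- -2*Price + 1 is discarded; Cost is fixed at -4.
Revenue = Price*Cost  [with Price=5, Cost=-4]  = -20
Profit = Revenue*Cost  [with Revenue=-20, Cost=-4]  = 80
Without intervention: Cost = -2*Price + 1  [with Price=5]  = -9; Revenue = Price*Cost  [with Price=5, Cost=-9]  = -45; Profit = Revenue*Cost  [with Revenue=-45, Cost=-9]  = 405.
Change = 80 − 405 = -325.

-325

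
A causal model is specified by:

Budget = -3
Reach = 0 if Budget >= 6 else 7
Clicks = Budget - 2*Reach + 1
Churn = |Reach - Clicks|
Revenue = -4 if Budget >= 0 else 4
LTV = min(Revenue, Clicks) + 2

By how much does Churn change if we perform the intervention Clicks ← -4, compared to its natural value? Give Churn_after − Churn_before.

The intervention breaks the incoming arrows to Clicks: Clicks = Budget - 2*Reach + 1 no longer applies, and Clicks = -4.
Reach = 0 if Budget >= 6 else 7  [with Budget=-3]  = 7
Churn = |Reach - Clicks|  [with Reach=7, Clicks=-4]  = 11
Without intervention: Reach = 0 if Budget >= 6 else 7  [with Budget=-3]  = 7; Clicks = Budget - 2*Reach + 1  [with Budget=-3, Reach=7]  = -16; Churn = |Reach - Clicks|  [with Reach=7, Clicks=-16]  = 23.
Change = 11 − 23 = -12.

-12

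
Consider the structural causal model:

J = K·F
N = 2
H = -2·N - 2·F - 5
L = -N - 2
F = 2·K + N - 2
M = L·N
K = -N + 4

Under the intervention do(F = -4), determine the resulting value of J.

-8

The intervention breaks the incoming arrows to F: F = 2·K + N - 2 no longer applies, and F = -4.
K = -N + 4  [with N=2]  = 2
J = K·F  [with K=2, F=-4]  = -8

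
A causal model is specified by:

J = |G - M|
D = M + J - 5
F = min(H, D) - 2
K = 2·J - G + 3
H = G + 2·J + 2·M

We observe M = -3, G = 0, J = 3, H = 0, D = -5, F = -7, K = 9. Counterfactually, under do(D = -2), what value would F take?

-4

The intervention breaks the incoming arrows to D: D = M + J - 5 no longer applies, and D = -2.
J = |G - M|  [with G=0, M=-3]  = 3
H = G + 2·J + 2·M  [with G=0, J=3, M=-3]  = 0
F = min(H, D) - 2  [with H=0, D=-2]  = -4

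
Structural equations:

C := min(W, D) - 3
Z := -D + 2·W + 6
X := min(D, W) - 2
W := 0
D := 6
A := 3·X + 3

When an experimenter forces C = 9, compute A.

-3

The intervention breaks the incoming arrows to C: C := min(W, D) - 3 no longer applies, and C = 9.
Since A is not a descendant of the intervened variable, it is unaffected.
X = min(D, W) - 2  [with D=6, W=0]  = -2
A = 3·X + 3  [with X=-2]  = -3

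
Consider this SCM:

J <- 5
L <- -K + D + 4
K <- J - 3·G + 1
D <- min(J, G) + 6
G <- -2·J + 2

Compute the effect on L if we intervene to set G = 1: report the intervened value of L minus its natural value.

36

do(G=1) replaces the equation G <- -2·J + 2 with the constant G = 1.
D = min(J, G) + 6  [with J=5, G=1]  = 7
K = J - 3·G + 1  [with J=5, G=1]  = 3
L = -K + D + 4  [with K=3, D=7]  = 8
Without intervention: G = -2·J + 2  [with J=5]  = -8; D = min(J, G) + 6  [with J=5, G=-8]  = -2; K = J - 3·G + 1  [with J=5, G=-8]  = 30; L = -K + D + 4  [with K=30, D=-2]  = -28.
Change = 8 − (-28) = 36.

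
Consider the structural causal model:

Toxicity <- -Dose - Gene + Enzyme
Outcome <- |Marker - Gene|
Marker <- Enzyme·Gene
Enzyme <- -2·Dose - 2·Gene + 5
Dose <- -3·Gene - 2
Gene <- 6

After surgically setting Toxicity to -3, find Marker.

198

The intervention breaks the incoming arrows to Toxicity: Toxicity <- -Dose - Gene + Enzyme no longer applies, and Toxicity = -3.
Since Marker is not a descendant of the intervened variable, it is unaffected.
Dose = -3·Gene - 2  [with Gene=6]  = -20
Enzyme = -2·Dose - 2·Gene + 5  [with Dose=-20, Gene=6]  = 33
Marker = Enzyme·Gene  [with Enzyme=33, Gene=6]  = 198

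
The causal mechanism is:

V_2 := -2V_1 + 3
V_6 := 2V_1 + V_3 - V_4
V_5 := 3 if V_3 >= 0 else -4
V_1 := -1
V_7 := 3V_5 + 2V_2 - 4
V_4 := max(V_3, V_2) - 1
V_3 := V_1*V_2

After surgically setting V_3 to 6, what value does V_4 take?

The intervention breaks the incoming arrows to V_3: V_3 := V_1*V_2 no longer applies, and V_3 = 6.
V_2 = -2V_1 + 3  [with V_1=-1]  = 5
V_4 = max(V_3, V_2) - 1  [with V_3=6, V_2=5]  = 5

5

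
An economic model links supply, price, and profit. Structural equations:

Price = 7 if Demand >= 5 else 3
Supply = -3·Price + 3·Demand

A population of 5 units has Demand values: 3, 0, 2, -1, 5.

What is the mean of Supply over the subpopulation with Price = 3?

Conditioning on Price=3 selects the 4 unit(s) with Demand ∈ {3, 0, 2, -1}. Their Supply values: 0, -9, -3, -12. Mean = -6.

-6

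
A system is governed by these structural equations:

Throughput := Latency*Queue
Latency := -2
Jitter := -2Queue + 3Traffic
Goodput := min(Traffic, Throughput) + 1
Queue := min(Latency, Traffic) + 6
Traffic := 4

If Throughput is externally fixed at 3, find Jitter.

The intervention breaks the incoming arrows to Throughput: Throughput := Latency*Queue no longer applies, and Throughput = 3.
Since Jitter is not a descendant of the intervened variable, it is unaffected.
Queue = min(Latency, Traffic) + 6  [with Latency=-2, Traffic=4]  = 4
Jitter = -2Queue + 3Traffic  [with Queue=4, Traffic=4]  = 4

4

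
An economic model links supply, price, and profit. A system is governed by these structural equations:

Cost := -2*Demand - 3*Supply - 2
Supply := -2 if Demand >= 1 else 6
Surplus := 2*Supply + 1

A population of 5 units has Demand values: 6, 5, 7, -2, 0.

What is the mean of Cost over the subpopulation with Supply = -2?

E[Cost|Supply=-2] averages over only the 3 units with Supply=-2 (Demand = 6, 5, 7): Cost = -8, -6, -10, mean -8.

-8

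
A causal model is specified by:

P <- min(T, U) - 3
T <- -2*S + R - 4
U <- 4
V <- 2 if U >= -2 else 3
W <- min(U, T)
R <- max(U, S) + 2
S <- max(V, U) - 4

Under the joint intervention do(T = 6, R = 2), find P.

1

Setting T = 6, R = 2 by intervention discards those variables' equations.
P = min(T, U) - 3  [with T=6, U=4]  = 1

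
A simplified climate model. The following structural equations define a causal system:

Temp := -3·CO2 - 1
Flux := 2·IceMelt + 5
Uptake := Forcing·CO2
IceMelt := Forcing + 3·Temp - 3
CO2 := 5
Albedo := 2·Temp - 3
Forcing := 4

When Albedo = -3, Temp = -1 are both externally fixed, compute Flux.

The joint intervention fixes Albedo = -3, Temp = -1, removing each variable's own equation.
IceMelt = Forcing + 3·Temp - 3  [with Forcing=4, Temp=-1]  = -2
Flux = 2·IceMelt + 5  [with IceMelt=-2]  = 1

1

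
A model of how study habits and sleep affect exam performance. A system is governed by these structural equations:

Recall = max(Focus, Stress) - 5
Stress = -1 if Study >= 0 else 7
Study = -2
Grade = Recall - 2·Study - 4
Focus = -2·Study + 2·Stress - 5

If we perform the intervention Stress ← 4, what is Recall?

2

Under do(Stress=4), the mechanism Stress = -1 if Study >= 0 else 7 is discarded; Stress is fixed at 4.
Focus = -2·Study + 2·Stress - 5  [with Study=-2, Stress=4]  = 7
Recall = max(Focus, Stress) - 5  [with Focus=7, Stress=4]  = 2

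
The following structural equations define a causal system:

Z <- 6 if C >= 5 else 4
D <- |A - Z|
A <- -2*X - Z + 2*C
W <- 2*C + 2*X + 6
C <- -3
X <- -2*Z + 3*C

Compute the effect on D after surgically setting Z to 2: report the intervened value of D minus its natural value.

-4

do(Z=2) replaces the equation Z <- 6 if C >= 5 else 4 with the constant Z = 2.
X = -2*Z + 3*C  [with Z=2, C=-3]  = -13
A = -2*X - Z + 2*C  [with X=-13, Z=2, C=-3]  = 18
D = |A - Z|  [with A=18, Z=2]  = 16
Without intervention: Z = 6 if C >= 5 else 4  [with C=-3]  = 4; X = -2*Z + 3*C  [with Z=4, C=-3]  = -17; A = -2*X - Z + 2*C  [with X=-17, Z=4, C=-3]  = 24; D = |A - Z|  [with A=24, Z=4]  = 20.
Change = 16 − 20 = -4.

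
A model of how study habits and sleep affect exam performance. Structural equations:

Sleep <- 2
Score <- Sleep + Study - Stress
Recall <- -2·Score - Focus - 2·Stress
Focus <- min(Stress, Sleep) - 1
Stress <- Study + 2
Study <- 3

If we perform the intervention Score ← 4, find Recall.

The intervention breaks the incoming arrows to Score: Score <- Sleep + Study - Stress no longer applies, and Score = 4.
Stress = Study + 2  [with Study=3]  = 5
Focus = min(Stress, Sleep) - 1  [with Stress=5, Sleep=2]  = 1
Recall = -2·Score - Focus - 2·Stress  [with Score=4, Focus=1, Stress=5]  = -19

-19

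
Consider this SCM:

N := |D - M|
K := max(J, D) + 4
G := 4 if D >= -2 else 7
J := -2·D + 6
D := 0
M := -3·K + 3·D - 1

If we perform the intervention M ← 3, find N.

3

Intervening sets M = 3 and removes its equation (M := -3·K + 3·D - 1).
N = |D - M|  [with D=0, M=3]  = 3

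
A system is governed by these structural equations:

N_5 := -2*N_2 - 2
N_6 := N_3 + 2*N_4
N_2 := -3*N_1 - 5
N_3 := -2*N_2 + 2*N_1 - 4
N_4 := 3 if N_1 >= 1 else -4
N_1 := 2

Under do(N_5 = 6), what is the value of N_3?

22

do(N_5=6) replaces the equation N_5 := -2*N_2 - 2 with the constant N_5 = 6.
N_3 is not downstream of the intervention, so its value is determined by the original equations.
N_2 = -3*N_1 - 5  [with N_1=2]  = -11
N_3 = -2*N_2 + 2*N_1 - 4  [with N_2=-11, N_1=2]  = 22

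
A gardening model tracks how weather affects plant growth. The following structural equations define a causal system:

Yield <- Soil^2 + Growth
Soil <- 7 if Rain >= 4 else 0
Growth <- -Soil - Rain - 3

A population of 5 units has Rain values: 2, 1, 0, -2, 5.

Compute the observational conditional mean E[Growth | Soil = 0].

-3.25

Conditioning on Soil=0 selects the 4 unit(s) with Rain ∈ {2, 1, 0, -2}. Their Growth values: -5, -4, -3, -1. Mean = -3.25.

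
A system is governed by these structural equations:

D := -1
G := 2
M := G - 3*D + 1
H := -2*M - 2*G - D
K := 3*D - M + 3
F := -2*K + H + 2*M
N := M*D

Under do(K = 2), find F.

The intervention breaks the incoming arrows to K: K := 3*D - M + 3 no longer applies, and K = 2.
M = G - 3*D + 1  [with G=2, D=-1]  = 6
H = -2*M - 2*G - D  [with M=6, G=2, D=-1]  = -15
F = -2*K + H + 2*M  [with K=2, H=-15, M=6]  = -7

-7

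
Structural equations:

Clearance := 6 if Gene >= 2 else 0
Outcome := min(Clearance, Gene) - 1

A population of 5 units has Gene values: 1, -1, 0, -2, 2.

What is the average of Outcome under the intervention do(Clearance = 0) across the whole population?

Every unit gets Clearance=0 under the intervention. Outcome values become -1, -2, -1, -3, -1; E[Outcome|do(Clearance=0)] = -1.6.

-1.6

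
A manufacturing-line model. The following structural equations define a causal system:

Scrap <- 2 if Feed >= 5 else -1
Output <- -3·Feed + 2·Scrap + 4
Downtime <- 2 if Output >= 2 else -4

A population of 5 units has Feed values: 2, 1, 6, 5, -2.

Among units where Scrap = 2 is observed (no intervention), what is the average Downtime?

-4

Conditioning on Scrap=2 selects the 2 unit(s) with Feed ∈ {6, 5}. Their Downtime values: -4, -4. Mean = -4.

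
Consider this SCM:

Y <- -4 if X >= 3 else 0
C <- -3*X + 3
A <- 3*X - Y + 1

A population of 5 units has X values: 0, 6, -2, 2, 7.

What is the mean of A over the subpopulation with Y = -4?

Conditioning on Y=-4 selects the 2 unit(s) with X ∈ {6, 7}. Their A values: 23, 26. Mean = 24.5.

24.5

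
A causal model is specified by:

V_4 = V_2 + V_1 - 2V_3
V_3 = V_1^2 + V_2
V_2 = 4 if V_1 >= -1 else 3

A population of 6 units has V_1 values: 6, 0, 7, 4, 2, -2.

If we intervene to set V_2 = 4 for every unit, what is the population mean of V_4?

-37.5

The intervention sets V_2=4 in all 6 units regardless of V_1. Recomputing V_4 per unit gives -70, -4, -95, -32, -10, -14; average -37.5.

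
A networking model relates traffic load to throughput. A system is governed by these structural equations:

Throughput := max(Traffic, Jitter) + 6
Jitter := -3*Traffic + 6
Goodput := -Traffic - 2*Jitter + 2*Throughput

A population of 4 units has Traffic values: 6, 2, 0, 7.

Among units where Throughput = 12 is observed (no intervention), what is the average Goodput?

27

Observing Throughput=12 restricts to units where Throughput's equation naturally yields 12: Traffic ∈ {6, 0}. In that subpopulation Goodput = 42, 12, mean 27.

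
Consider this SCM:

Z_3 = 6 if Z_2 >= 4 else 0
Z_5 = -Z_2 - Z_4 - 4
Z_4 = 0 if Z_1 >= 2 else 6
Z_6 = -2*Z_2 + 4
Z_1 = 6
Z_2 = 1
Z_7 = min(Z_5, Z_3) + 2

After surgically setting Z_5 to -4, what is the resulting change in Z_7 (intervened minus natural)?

Under do(Z_5=-4), the mechanism Z_5 = -Z_2 - Z_4 - 4 is discarded; Z_5 is fixed at -4.
Z_3 = 6 if Z_2 >= 4 else 0  [with Z_2=1]  = 0
Z_7 = min(Z_5, Z_3) + 2  [with Z_5=-4, Z_3=0]  = -2
Without intervention: Z_3 = 6 if Z_2 >= 4 else 0  [with Z_2=1]  = 0; Z_4 = 0 if Z_1 >= 2 else 6  [with Z_1=6]  = 0; Z_5 = -Z_2 - Z_4 - 4  [with Z_2=1, Z_4=0]  = -5; Z_7 = min(Z_5, Z_3) + 2  [with Z_5=-5, Z_3=0]  = -3.
Change = -2 − (-3) = 1.

1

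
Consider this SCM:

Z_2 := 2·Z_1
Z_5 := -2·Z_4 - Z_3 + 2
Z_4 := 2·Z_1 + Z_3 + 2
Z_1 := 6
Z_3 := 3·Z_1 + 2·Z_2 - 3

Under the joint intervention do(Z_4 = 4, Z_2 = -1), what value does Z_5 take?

The joint intervention fixes Z_4 = 4, Z_2 = -1, removing each variable's own equation.
Z_3 = 3·Z_1 + 2·Z_2 - 3  [with Z_1=6, Z_2=-1]  = 13
Z_5 = -2·Z_4 - Z_3 + 2  [with Z_4=4, Z_3=13]  = -19

-19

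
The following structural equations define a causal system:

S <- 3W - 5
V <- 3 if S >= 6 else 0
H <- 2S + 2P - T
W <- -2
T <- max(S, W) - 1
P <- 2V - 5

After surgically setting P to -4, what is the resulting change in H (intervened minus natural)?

2

The intervention breaks the incoming arrows to P: P <- 2V - 5 no longer applies, and P = -4.
S = 3W - 5  [with W=-2]  = -11
T = max(S, W) - 1  [with S=-11, W=-2]  = -3
H = 2S + 2P - T  [with S=-11, P=-4, T=-3]  = -27
Without intervention: S = 3W - 5  [with W=-2]  = -11; V = 3 if S >= 6 else 0  [with S=-11]  = 0; T = max(S, W) - 1  [with S=-11, W=-2]  = -3; P = 2V - 5  [with V=0]  = -5; H = 2S + 2P - T  [with S=-11, P=-5, T=-3]  = -29.
Change = -27 − (-29) = 2.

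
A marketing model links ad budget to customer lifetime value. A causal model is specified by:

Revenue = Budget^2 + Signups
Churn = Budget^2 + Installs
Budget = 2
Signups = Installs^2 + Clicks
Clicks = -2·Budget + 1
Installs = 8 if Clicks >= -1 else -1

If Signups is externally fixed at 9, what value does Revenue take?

Under do(Signups=9), the mechanism Signups = Installs^2 + Clicks is discarded; Signups is fixed at 9.
Revenue = Budget^2 + Signups  [with Budget=2, Signups=9]  = 13

13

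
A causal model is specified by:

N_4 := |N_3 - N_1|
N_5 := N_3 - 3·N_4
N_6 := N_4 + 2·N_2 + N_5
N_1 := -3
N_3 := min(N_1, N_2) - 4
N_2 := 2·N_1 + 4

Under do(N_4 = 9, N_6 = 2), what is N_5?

-34

Setting N_4 = 9, N_6 = 2 by intervention discards those variables' equations.
N_2 = 2·N_1 + 4  [with N_1=-3]  = -2
N_3 = min(N_1, N_2) - 4  [with N_1=-3, N_2=-2]  = -7
N_5 = N_3 - 3·N_4  [with N_3=-7, N_4=9]  = -34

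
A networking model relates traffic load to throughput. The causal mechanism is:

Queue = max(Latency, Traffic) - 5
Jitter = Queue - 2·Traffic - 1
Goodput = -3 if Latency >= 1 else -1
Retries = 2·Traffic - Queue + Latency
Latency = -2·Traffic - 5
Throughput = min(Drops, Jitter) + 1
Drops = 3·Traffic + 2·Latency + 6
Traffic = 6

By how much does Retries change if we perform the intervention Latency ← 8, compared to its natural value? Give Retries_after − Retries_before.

do(Latency=8) replaces the equation Latency = -2·Traffic - 5 with the constant Latency = 8.
Queue = max(Latency, Traffic) - 5  [with Latency=8, Traffic=6]  = 3
Retries = 2·Traffic - Queue + Latency  [with Traffic=6, Queue=3, Latency=8]  = 17
Without intervention: Latency = -2·Traffic - 5  [with Traffic=6]  = -17; Queue = max(Latency, Traffic) - 5  [with Latency=-17, Traffic=6]  = 1; Retries = 2·Traffic - Queue + Latency  [with Traffic=6, Queue=1, Latency=-17]  = -6.
Change = 17 − (-6) = 23.

23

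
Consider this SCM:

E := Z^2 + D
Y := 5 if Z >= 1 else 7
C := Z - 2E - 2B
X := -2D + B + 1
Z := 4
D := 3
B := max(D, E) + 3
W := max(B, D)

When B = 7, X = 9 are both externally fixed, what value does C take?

Setting B = 7, X = 9 by intervention discards those variables' equations.
E = Z^2 + D  [with Z=4, D=3]  = 19
C = Z - 2E - 2B  [with Z=4, E=19, B=7]  = -48

-48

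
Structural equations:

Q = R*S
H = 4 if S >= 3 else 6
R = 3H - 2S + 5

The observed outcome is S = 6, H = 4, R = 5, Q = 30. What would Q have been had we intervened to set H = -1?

Under do(H=-1), the mechanism H = 4 if S >= 3 else 6 is discarded; H is fixed at -1.
R = 3H - 2S + 5  [with H=-1, S=6]  = -10
Q = R*S  [with R=-10, S=6]  = -60

-60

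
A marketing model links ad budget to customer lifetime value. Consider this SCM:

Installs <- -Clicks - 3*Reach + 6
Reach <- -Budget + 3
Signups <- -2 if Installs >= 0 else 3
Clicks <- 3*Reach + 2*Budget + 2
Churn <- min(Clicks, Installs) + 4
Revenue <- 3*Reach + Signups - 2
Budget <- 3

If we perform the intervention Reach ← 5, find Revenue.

16

Under do(Reach=5), the mechanism Reach <- -Budget + 3 is discarded; Reach is fixed at 5.
Clicks = 3*Reach + 2*Budget + 2  [with Reach=5, Budget=3]  = 23
Installs = -Clicks - 3*Reach + 6  [with Clicks=23, Reach=5]  = -32
Signups = -2 if Installs >= 0 else 3  [with Installs=-32]  = 3
Revenue = 3*Reach + Signups - 2  [with Reach=5, Signups=3]  = 16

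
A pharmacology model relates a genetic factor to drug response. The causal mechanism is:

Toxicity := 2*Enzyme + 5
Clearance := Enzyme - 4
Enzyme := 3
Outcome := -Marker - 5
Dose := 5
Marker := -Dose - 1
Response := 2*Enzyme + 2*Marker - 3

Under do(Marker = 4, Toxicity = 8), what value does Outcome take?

Under do(Marker = 4, Toxicity = 8), each intervened variable's structural equation is replaced by its fixed value.
Outcome = -Marker - 5  [with Marker=4]  = -9

-9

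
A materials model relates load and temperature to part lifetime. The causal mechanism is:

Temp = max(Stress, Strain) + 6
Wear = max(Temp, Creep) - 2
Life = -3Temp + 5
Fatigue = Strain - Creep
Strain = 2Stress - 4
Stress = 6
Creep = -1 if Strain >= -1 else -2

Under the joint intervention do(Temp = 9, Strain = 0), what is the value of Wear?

7

Setting Temp = 9, Strain = 0 by intervention discards those variables' equations.
Creep = -1 if Strain >= -1 else -2  [with Strain=0]  = -1
Wear = max(Temp, Creep) - 2  [with Temp=9, Creep=-1]  = 7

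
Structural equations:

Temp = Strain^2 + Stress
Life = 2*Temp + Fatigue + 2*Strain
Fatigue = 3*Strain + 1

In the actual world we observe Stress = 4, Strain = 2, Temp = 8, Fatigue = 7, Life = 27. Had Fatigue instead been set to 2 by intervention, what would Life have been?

22

Intervening sets Fatigue = 2 and removes its equation (Fatigue = 3*Strain + 1).
Temp = Strain^2 + Stress  [with Strain=2, Stress=4]  = 8
Life = 2*Temp + Fatigue + 2*Strain  [with Temp=8, Fatigue=2, Strain=2]  = 22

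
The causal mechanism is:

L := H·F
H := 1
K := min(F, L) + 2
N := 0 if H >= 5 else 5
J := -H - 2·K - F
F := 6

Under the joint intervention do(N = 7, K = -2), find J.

-3

Setting N = 7, K = -2 by intervention discards those variables' equations.
J = -H - 2·K - F  [with H=1, K=-2, F=6]  = -3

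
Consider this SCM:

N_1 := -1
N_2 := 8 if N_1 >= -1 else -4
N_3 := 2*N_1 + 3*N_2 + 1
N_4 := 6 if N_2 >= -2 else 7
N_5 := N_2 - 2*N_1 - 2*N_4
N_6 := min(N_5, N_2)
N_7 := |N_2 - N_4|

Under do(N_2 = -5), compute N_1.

Under do(N_2=-5), the mechanism N_2 := 8 if N_1 >= -1 else -4 is discarded; N_2 is fixed at -5.
N_1 is not downstream of the intervention, so its value is determined by the original equations.

-1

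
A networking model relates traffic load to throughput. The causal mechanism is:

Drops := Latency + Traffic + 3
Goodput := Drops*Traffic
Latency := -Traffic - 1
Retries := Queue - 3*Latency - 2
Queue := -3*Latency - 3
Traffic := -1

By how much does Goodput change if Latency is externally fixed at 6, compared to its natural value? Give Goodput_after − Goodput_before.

Under do(Latency=6), the mechanism Latency := -Traffic - 1 is discarded; Latency is fixed at 6.
Drops = Latency + Traffic + 3  [with Latency=6, Traffic=-1]  = 8
Goodput = Drops*Traffic  [with Drops=8, Traffic=-1]  = -8
Without intervention: Latency = -Traffic - 1  [with Traffic=-1]  = 0; Drops = Latency + Traffic + 3  [with Latency=0, Traffic=-1]  = 2; Goodput = Drops*Traffic  [with Drops=2, Traffic=-1]  = -2.
Change = -8 − (-2) = -6.

-6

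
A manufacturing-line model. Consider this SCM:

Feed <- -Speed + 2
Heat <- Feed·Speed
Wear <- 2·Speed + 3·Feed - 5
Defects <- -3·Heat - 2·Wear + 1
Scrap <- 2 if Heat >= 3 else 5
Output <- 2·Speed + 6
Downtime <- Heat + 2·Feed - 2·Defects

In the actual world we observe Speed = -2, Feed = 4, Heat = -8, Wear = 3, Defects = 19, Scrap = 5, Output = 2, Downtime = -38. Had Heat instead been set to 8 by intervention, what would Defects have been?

-29

do(Heat=8) replaces the equation Heat <- Feed·Speed with the constant Heat = 8.
Feed = -Speed + 2  [with Speed=-2]  = 4
Wear = 2·Speed + 3·Feed - 5  [with Speed=-2, Feed=4]  = 3
Defects = -3·Heat - 2·Wear + 1  [with Heat=8, Wear=3]  = -29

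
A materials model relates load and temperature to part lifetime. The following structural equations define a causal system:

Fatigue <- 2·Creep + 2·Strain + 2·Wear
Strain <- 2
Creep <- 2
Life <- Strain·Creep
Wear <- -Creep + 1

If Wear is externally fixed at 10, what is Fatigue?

The intervention breaks the incoming arrows to Wear: Wear <- -Creep + 1 no longer applies, and Wear = 10.
Fatigue = 2·Creep + 2·Strain + 2·Wear  [with Creep=2, Strain=2, Wear=10]  = 28

28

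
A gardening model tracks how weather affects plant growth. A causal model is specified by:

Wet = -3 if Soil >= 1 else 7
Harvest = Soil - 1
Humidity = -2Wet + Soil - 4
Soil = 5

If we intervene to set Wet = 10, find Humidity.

-19

The intervention breaks the incoming arrows to Wet: Wet = -3 if Soil >= 1 else 7 no longer applies, and Wet = 10.
Humidity = -2Wet + Soil - 4  [with Wet=10, Soil=5]  = -19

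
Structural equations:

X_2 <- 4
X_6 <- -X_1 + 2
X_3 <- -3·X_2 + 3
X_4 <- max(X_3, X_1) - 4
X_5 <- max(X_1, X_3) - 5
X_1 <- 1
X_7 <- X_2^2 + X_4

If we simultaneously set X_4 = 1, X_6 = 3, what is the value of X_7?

Setting X_4 = 1, X_6 = 3 by intervention discards those variables' equations.
X_7 = X_2^2 + X_4  [with X_2=4, X_4=1]  = 17

17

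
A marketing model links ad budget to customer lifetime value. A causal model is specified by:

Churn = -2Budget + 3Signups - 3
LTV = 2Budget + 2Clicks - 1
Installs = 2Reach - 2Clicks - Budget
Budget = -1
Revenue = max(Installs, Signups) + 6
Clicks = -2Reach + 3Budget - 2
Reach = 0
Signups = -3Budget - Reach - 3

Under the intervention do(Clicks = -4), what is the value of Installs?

The intervention breaks the incoming arrows to Clicks: Clicks = -2Reach + 3Budget - 2 no longer applies, and Clicks = -4.
Installs = 2Reach - 2Clicks - Budget  [with Reach=0, Clicks=-4, Budget=-1]  = 9

9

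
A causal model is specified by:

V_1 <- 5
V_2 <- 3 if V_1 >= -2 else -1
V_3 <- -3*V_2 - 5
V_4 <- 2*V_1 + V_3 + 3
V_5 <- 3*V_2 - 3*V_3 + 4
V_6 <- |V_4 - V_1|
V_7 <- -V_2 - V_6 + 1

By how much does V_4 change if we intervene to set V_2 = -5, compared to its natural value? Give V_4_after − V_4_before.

Under do(V_2=-5), the mechanism V_2 <- 3 if V_1 >= -2 else -1 is discarded; V_2 is fixed at -5.
V_3 = -3*V_2 - 5  [with V_2=-5]  = 10
V_4 = 2*V_1 + V_3 + 3  [with V_1=5, V_3=10]  = 23
Without intervention: V_2 = 3 if V_1 >= -2 else -1  [with V_1=5]  = 3; V_3 = -3*V_2 - 5  [with V_2=3]  = -14; V_4 = 2*V_1 + V_3 + 3  [with V_1=5, V_3=-14]  = -1.
Change = 23 − (-1) = 24.

24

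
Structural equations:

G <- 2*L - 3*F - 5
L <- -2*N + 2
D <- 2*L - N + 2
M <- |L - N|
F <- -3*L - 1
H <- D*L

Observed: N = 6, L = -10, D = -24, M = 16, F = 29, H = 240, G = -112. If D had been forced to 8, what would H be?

The intervention breaks the incoming arrows to D: D <- 2*L - N + 2 no longer applies, and D = 8.
L = -2*N + 2  [with N=6]  = -10
H = D*L  [with D=8, L=-10]  = -80

-80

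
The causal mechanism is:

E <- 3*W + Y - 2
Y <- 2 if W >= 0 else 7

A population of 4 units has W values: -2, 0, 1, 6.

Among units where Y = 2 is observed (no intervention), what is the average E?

7

E[E|Y=2] averages over only the 3 units with Y=2 (W = 0, 1, 6): E = 0, 3, 18, mean 7.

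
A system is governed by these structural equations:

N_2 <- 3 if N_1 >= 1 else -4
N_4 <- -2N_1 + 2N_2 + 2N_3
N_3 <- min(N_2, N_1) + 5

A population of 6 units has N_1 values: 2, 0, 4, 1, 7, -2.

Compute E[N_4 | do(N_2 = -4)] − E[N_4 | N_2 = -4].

The intervention sets N_2=-4 in all 6 units regardless of N_1. Recomputing N_4 per unit gives -10, -6, -14, -8, -20, -2; average -10.
Observing N_2=-4 restricts to units where N_2's equation naturally yields -4: N_1 ∈ {0, -2}. In that subpopulation N_4 = -6, -2, mean -4.
Difference = -10 − (-4) = -6.

-6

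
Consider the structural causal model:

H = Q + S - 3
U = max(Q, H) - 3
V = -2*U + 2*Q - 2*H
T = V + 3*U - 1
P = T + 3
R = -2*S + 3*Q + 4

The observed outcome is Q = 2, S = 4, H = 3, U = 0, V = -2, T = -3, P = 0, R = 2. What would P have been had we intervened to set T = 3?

6

Intervening sets T = 3 and removes its equation (T = V + 3*U - 1).
P = T + 3  [with T=3]  = 6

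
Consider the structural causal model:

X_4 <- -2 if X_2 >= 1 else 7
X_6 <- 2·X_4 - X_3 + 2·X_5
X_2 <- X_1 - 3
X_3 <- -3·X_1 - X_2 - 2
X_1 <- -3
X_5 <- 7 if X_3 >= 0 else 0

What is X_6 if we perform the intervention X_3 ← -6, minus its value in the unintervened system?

5

The intervention breaks the incoming arrows to X_3: X_3 <- -3·X_1 - X_2 - 2 no longer applies, and X_3 = -6.
X_2 = X_1 - 3  [with X_1=-3]  = -6
X_4 = -2 if X_2 >= 1 else 7  [with X_2=-6]  = 7
X_5 = 7 if X_3 >= 0 else 0  [with X_3=-6]  = 0
X_6 = 2·X_4 - X_3 + 2·X_5  [with X_4=7, X_3=-6, X_5=0]  = 20
Without intervention: X_2 = X_1 - 3  [with X_1=-3]  = -6; X_3 = -3·X_1 - X_2 - 2  [with X_1=-3, X_2=-6]  = 13; X_4 = -2 if X_2 >= 1 else 7  [with X_2=-6]  = 7; X_5 = 7 if X_3 >= 0 else 0  [with X_3=13]  = 7; X_6 = 2·X_4 - X_3 + 2·X_5  [with X_4=7, X_3=13, X_5=7]  = 15.
Change = 20 − 15 = 5.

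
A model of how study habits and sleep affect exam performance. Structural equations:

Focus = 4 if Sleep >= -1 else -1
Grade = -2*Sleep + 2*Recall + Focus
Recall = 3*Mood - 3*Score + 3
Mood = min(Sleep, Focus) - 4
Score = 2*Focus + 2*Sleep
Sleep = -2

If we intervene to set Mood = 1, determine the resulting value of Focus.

The intervention breaks the incoming arrows to Mood: Mood = min(Sleep, Focus) - 4 no longer applies, and Mood = 1.
Since Focus is not a descendant of the intervened variable, it is unaffected.
Focus = 4 if Sleep >= -1 else -1  [with Sleep=-2]  = -1

-1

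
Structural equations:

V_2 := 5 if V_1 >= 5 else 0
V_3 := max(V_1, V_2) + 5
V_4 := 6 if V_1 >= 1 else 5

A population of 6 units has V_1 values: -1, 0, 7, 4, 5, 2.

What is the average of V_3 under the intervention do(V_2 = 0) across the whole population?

Every unit gets V_2=0 under the intervention. V_3 values become 5, 5, 12, 9, 10, 7; E[V_3|do(V_2=0)] = 8.

8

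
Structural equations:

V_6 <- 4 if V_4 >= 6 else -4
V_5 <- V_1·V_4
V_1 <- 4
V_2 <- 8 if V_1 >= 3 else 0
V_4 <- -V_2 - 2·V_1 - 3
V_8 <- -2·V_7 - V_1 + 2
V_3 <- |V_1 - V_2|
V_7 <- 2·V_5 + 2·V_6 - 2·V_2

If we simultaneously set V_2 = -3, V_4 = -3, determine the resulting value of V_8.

Setting V_2 = -3, V_4 = -3 by intervention discards those variables' equations.
V_5 = V_1·V_4  [with V_1=4, V_4=-3]  = -12
V_6 = 4 if V_4 >= 6 else -4  [with V_4=-3]  = -4
V_7 = 2·V_5 + 2·V_6 - 2·V_2  [with V_5=-12, V_6=-4, V_2=-3]  = -26
V_8 = -2·V_7 - V_1 + 2  [with V_7=-26, V_1=4]  = 50

50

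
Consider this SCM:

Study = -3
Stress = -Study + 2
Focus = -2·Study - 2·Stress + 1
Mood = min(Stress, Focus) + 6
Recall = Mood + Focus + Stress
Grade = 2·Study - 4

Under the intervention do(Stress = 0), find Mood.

6

Under do(Stress=0), the mechanism Stress = -Study + 2 is discarded; Stress is fixed at 0.
Focus = -2·Study - 2·Stress + 1  [with Study=-3, Stress=0]  = 7
Mood = min(Stress, Focus) + 6  [with Stress=0, Focus=7]  = 6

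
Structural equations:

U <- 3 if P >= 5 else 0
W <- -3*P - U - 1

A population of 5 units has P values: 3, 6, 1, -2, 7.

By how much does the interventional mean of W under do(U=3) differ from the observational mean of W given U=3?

Under do(U=3), U's equation is replaced by U=3 for every unit. Per-unit W: -13, -22, -7, 2, -25. Mean = -13.
Observing U=3 restricts to units where U's equation naturally yields 3: P ∈ {6, 7}. In that subpopulation W = -22, -25, mean -23.5.
Difference = -13 − (-23.5) = 10.5.

10.5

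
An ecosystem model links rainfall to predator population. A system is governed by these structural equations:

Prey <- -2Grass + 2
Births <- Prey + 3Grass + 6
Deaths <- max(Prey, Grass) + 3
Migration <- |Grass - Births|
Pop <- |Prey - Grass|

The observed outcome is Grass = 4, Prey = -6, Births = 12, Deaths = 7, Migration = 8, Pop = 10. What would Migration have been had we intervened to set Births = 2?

do(Births=2) replaces the equation Births <- Prey + 3Grass + 6 with the constant Births = 2.
Migration = |Grass - Births|  [with Grass=4, Births=2]  = 2

2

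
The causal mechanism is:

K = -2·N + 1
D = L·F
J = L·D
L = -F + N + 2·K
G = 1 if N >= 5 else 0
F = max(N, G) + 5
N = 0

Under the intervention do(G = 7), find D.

Under do(G=7), the mechanism G = 1 if N >= 5 else 0 is discarded; G is fixed at 7.
F = max(N, G) + 5  [with N=0, G=7]  = 12
K = -2·N + 1  [with N=0]  = 1
L = -F + N + 2·K  [with F=12, N=0, K=1]  = -10
D = L·F  [with L=-10, F=12]  = -120

-120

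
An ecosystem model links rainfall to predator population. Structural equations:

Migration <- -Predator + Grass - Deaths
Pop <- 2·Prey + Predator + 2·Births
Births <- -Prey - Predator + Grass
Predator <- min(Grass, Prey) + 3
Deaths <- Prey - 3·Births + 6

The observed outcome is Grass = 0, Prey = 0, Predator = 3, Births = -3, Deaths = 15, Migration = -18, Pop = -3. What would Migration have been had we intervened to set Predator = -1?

-2

The intervention breaks the incoming arrows to Predator: Predator <- min(Grass, Prey) + 3 no longer applies, and Predator = -1.
Births = -Prey - Predator + Grass  [with Prey=0, Predator=-1, Grass=0]  = 1
Deaths = Prey - 3·Births + 6  [with Prey=0, Births=1]  = 3
Migration = -Predator + Grass - Deaths  [with Predator=-1, Grass=0, Deaths=3]  = -2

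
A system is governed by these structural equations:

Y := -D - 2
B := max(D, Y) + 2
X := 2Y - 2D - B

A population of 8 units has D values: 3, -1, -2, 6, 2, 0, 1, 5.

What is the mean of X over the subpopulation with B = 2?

-2

Conditioning on B=2 selects the 2 unit(s) with D ∈ {-2, 0}. Their X values: 2, -6. Mean = -2.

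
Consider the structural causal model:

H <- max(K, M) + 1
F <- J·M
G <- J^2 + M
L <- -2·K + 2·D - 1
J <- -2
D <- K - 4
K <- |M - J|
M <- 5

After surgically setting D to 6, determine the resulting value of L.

do(D=6) replaces the equation D <- K - 4 with the constant D = 6.
K = |M - J|  [with M=5, J=-2]  = 7
L = -2·K + 2·D - 1  [with K=7, D=6]  = -3

-3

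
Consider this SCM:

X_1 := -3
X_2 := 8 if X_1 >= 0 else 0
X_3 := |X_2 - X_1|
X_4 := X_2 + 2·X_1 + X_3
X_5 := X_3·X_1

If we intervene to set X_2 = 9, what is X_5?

do(X_2=9) replaces the equation X_2 := 8 if X_1 >= 0 else 0 with the constant X_2 = 9.
X_3 = |X_2 - X_1|  [with X_2=9, X_1=-3]  = 12
X_5 = X_3·X_1  [with X_3=12, X_1=-3]  = -36

-36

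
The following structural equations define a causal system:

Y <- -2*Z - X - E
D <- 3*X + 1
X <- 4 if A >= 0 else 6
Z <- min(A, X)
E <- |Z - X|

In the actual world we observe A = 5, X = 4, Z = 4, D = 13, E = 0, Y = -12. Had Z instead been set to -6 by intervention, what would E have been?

10

do(Z=-6) replaces the equation Z <- min(A, X) with the constant Z = -6.
X = 4 if A >= 0 else 6  [with A=5]  = 4
E = |Z - X|  [with Z=-6, X=4]  = 10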